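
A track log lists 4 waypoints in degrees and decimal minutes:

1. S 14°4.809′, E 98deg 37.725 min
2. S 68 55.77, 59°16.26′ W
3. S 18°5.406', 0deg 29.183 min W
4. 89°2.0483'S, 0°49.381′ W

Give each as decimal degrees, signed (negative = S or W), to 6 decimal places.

1. -14.080150, 98.628750
2. -68.929500, -59.271000
3. -18.090100, -0.486383
4. -89.034138, -0.823017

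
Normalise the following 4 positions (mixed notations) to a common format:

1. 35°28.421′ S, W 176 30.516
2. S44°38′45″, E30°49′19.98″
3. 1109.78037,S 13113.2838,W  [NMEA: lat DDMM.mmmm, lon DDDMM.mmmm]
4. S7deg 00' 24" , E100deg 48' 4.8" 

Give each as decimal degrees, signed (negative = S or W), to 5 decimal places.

Point 1:
  Latitude: 28.421′ = 0.473683°; total 35.473683
  S ⇒ negate
  Lon: 176 + 30.516/60 = 176.508600
  hemisphere W, so the sign is −
Point 2:
  Latitude: 44 + 38/60 + 45/3600 = 44.645833
  S ⇒ negate
  λ: 49′ + 19.98″ = 49.33300′; 30 + 49.33300/60 = 30.822217
  E → positive
Point 3:
  Latitude: degrees = first 2 digits = 11, minutes = 9.78037; 11 + 9.78037/60 = 11.163006
  S → negative
  λ: split at 3 digits → 131° and 13.2838′; 131 + 13.2838/60 = 131.221397
  W → negative
Point 4:
  φ: 7 + 0/60 + 24/3600 = 7.006667
  S ⇒ negate
  Longitude: 100 + 48/60 + 4.8/3600 = 100.801333
  E ⇒ keep positive

1. -35.47368, -176.50860
2. -44.64583, 30.82222
3. -11.16301, -131.22140
4. -7.00667, 100.80133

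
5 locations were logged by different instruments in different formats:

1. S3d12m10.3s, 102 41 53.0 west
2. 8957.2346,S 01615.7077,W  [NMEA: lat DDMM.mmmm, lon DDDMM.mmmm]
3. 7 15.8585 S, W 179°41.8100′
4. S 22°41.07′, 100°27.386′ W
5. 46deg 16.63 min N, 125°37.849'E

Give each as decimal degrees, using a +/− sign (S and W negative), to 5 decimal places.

Point 1:
  φ: 3° + 12/60 + 10.3/3600 = 3 + 0.200000 + 0.002861 = 3.202861
  S ⇒ negate
  λ: 102° + 41/60 + 53/3600 = 102 + 0.683333 + 0.014722 = 102.698056
  W → negative
Point 2:
  φ: split at 2 digits → 89° and 57.2346′; 89 + 57.2346/60 = 89.953910
  S → negative
  λ: degrees = first 3 digits = 16, minutes = 15.7077; 16 + 15.7077/60 = 16.261795
  hemisphere W, so the sign is −
Point 3:
  φ: 7 + 15.8585/60 = 7.264308
  hemisphere S, so the sign is −
  Lon: 179 + 41.81/60 = 179.696833
  W → negative
Point 4:
  Latitude: 22 + 41.07/60 = 22.684500
  S → negative
  Lon: 27.386′ = 0.456433°; total 100.456433
  hemisphere W, so the sign is −
Point 5:
  Lat: 16.63′ = 0.277167°; total 46.277167
  N ⇒ keep positive
  Longitude: 125 + 37.849/60 = 125.630817
  E → positive

1. -3.20286, -102.69806
2. -89.95391, -16.26180
3. -7.26431, -179.69683
4. -22.68450, -100.45643
5. 46.27717, 125.63082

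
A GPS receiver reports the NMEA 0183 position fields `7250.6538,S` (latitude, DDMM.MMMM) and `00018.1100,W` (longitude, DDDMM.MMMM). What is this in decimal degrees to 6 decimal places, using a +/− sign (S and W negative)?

φ: split at 2 digits → 72° and 50.6538′; 72 + 50.6538/60 = 72.8442300
S → negative
Longitude: degrees = first 3 digits = 0, minutes = 18.11; 0 + 18.11/60 = 0.3018333
hemisphere W, so the sign is −

-72.844230, -0.301833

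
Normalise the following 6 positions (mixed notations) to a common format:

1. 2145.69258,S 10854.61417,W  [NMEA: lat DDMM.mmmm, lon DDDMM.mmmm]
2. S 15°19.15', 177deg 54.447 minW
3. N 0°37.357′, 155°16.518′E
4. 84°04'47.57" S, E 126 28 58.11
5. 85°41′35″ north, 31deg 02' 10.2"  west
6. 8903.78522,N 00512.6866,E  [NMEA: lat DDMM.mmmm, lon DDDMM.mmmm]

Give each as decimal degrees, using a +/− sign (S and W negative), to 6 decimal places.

1. -21.761543, -108.910236
2. -15.319167, -177.907450
3. 0.622617, 155.275300
4. -84.079881, 126.482808
5. 85.693056, -31.036167
6. 89.063087, 5.211443

Point 1:
  Lat: split at 2 digits → 21° and 45.69258′; 21 + 45.69258/60 = 21.7615430
  S → negative
  Lon: split at 3 digits → 108° and 54.61417′; 108 + 54.61417/60 = 108.9102362
  W ⇒ negate
Point 2:
  Latitude: 19.15′ = 0.319167°; total 15.3191667
  S ⇒ negate
  Longitude: 54.447′ = 0.907450°; total 177.9074500
  W ⇒ negate
Point 3:
  Lat: 37.357′ = 0.622617°; total 0.6226167
  N → positive
  λ: 155 + 16.518/60 = 155.2753000
  E → positive
Point 4:
  Latitude: 84 + 4/60 + 47.57/3600 = 84.0798806
  S ⇒ negate
  Longitude: 126 + 28/60 + 58.11/3600 = 126.4828083
  E → positive
Point 5:
  Latitude: 85° + 41/60 + 35/3600 = 85 + 0.683333 + 0.009722 = 85.6930556
  N → positive
  Lon: 31 + 2/60 + 10.2/3600 = 31.0361667
  hemisphere W, so the sign is −
Point 6:
  Latitude: split at 2 digits → 89° and 3.78522′; 89 + 3.78522/60 = 89.0630870
  N → positive
  λ: split at 3 digits → 005° and 12.6866′; 5 + 12.6866/60 = 5.2114433
  E ⇒ keep positive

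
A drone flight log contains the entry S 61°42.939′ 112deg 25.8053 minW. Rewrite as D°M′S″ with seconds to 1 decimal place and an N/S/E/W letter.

61°42′56.3″ S, 112°25′48.3″ W

Latitude: fractional minutes 0.93900 × 60 = 56.340″
λ: fractional minutes 0.80530 × 60 = 48.318″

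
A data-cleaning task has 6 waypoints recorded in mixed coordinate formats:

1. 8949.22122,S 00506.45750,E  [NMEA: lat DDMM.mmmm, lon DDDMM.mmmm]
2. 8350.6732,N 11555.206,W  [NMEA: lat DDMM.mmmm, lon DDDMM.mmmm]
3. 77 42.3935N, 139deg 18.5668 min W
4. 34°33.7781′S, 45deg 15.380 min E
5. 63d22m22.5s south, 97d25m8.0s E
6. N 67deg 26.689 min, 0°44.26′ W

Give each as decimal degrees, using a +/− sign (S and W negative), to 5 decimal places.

1. -89.82035, 5.10763
2. 83.84455, -115.92010
3. 77.70656, -139.30945
4. -34.56297, 45.25633
5. -63.37292, 97.41889
6. 67.44482, -0.73767

Point 1:
  φ: degrees = first 2 digits = 89, minutes = 49.22122; 89 + 49.22122/60 = 89.820354
  S ⇒ negate
  λ: split at 3 digits → 005° and 6.4575′; 5 + 6.4575/60 = 5.107625
  E ⇒ keep positive
Point 2:
  Latitude: degrees = first 2 digits = 83, minutes = 50.6732; 83 + 50.6732/60 = 83.844553
  N → positive
  Lon: degrees = first 3 digits = 115, minutes = 55.206; 115 + 55.206/60 = 115.920100
  hemisphere W, so the sign is −
Point 3:
  φ: 42.3935′ = 0.706558°; total 77.706558
  N → positive
  Lon: 139 + 18.5668/60 = 139.309447
  W → negative
Point 4:
  Latitude: 33.7781′ = 0.562968°; total 34.562968
  S → negative
  Lon: 45 + 15.38/60 = 45.256333
  E ⇒ keep positive
Point 5:
  φ: 63° + 22/60 + 22.5/3600 = 63 + 0.366667 + 0.006250 = 63.372917
  S → negative
  Longitude: 97° + 25/60 + 8/3600 = 97 + 0.416667 + 0.002222 = 97.418889
  E → positive
Point 6:
  Lat: 67 + 26.689/60 = 67.444817
  N ⇒ keep positive
  λ: 0 + 44.26/60 = 0.737667
  W ⇒ negate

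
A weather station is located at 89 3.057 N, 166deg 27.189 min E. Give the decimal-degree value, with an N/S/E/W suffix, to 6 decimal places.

89.050950° N, 166.453150° E

Latitude: 3.057′ = 0.050950°; total 89.0509500
λ: 166 + 27.189/60 = 166.4531500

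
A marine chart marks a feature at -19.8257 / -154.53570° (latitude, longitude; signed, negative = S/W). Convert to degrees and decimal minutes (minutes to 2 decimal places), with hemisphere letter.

Latitude is negative → S; |value| = 19.825700
φ: 19° + 0.825700 × 60 = 19° 49.5420′
Longitude is negative → W; |value| = 154.535700
λ: fractional part 0.535700 → 32.1420 minutes

19° 49.54′ S, 154° 32.14′ W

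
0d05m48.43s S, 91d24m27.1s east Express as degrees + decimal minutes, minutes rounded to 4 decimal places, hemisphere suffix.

0° 5.8072′ S, 91° 24.4517′ E

Lat: seconds/60 = 0.80717; minutes = 5 + 0.80717 = 5.807167
Longitude: seconds/60 = 0.45167; minutes = 24 + 0.45167 = 24.451667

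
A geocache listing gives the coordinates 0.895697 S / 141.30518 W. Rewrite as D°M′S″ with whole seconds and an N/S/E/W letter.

Lat: 0.895697 × 60 = 53.74182′ → 53′, remainder × 60 = 44.51″
λ: 0.305180° → 18.31080′; 0.31080 × 60 = 18.65″

0°53′45″ S, 141°18′19″ W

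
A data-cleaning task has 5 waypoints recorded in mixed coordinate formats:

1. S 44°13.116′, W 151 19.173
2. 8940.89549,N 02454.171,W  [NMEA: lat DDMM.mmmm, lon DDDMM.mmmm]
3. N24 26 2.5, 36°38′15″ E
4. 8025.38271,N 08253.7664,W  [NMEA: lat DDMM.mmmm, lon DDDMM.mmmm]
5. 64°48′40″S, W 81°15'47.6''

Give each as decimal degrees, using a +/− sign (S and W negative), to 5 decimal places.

1. -44.21860, -151.31955
2. 89.68159, -24.90285
3. 24.43403, 36.63750
4. 80.42305, -82.89611
5. -64.81111, -81.26322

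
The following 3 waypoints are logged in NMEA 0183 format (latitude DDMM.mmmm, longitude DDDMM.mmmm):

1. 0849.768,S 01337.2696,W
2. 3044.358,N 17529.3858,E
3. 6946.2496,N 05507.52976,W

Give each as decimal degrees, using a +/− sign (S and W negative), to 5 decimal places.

1. -8.82947, -13.62116
2. 30.73930, 175.48976
3. 69.77083, -55.12550

Point 1:
  Latitude: degrees = first 2 digits = 8, minutes = 49.768; 8 + 49.768/60 = 8.829467
  S ⇒ negate
  Longitude: split at 3 digits → 013° and 37.2696′; 13 + 37.2696/60 = 13.621160
  hemisphere W, so the sign is −
Point 2:
  Latitude: split at 2 digits → 30° and 44.358′; 30 + 44.358/60 = 30.739300
  N → positive
  λ: degrees = first 3 digits = 175, minutes = 29.3858; 175 + 29.3858/60 = 175.489763
  E → positive
Point 3:
  φ: degrees = first 2 digits = 69, minutes = 46.2496; 69 + 46.2496/60 = 69.770827
  N → positive
  Lon: degrees = first 3 digits = 55, minutes = 7.52976; 55 + 7.52976/60 = 55.125496
  W → negative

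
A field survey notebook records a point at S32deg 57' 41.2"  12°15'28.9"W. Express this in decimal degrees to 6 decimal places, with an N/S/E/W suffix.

32.961444° S, 12.258028° W

Lat: 32° + 57/60 + 41.2/3600 = 32 + 0.950000 + 0.011444 = 32.9614444
λ: 12 + 15/60 + 28.9/3600 = 12.2580278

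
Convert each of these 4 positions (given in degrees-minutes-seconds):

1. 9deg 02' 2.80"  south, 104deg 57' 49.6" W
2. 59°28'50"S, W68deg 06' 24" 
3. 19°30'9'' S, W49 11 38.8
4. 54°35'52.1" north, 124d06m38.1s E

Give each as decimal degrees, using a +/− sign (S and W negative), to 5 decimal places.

1. -9.03411, -104.96378
2. -59.48056, -68.10667
3. -19.50250, -49.19411
4. 54.59781, 124.11058

Point 1:
  Lat: 2′ + 2.8″ = 2.04667′; 9 + 2.04667/60 = 9.034111
  S ⇒ negate
  Lon: 104° + 57/60 + 49.6/3600 = 104 + 0.950000 + 0.013778 = 104.963778
  W ⇒ negate
Point 2:
  Lat: 59 + 28/60 + 50/3600 = 59.480556
  hemisphere S, so the sign is −
  λ: 68 + 6/60 + 24/3600 = 68.106667
  W ⇒ negate
Point 3:
  φ: 30′ + 9″ = 30.15000′; 19 + 30.15000/60 = 19.502500
  S ⇒ negate
  Longitude: 11′ + 38.8″ = 11.64667′; 49 + 11.64667/60 = 49.194111
  W → negative
Point 4:
  Lat: 35′ + 52.1″ = 35.86833′; 54 + 35.86833/60 = 54.597806
  N → positive
  Longitude: 124 + 6/60 + 38.1/3600 = 124.110583
  E → positive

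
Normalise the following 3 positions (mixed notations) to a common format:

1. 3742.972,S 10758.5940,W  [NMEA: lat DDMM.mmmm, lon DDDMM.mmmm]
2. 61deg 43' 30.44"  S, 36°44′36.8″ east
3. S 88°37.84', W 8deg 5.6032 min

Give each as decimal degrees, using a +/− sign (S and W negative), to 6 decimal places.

Point 1:
  φ: split at 2 digits → 37° and 42.972′; 37 + 42.972/60 = 37.7162000
  S ⇒ negate
  λ: degrees = first 3 digits = 107, minutes = 58.594; 107 + 58.594/60 = 107.9765667
  W → negative
Point 2:
  φ: 43′ + 30.44″ = 43.50733′; 61 + 43.50733/60 = 61.7251222
  S ⇒ negate
  Longitude: 36 + 44/60 + 36.8/3600 = 36.7435556
  E → positive
Point 3:
  φ: 88 + 37.84/60 = 88.6306667
  hemisphere S, so the sign is −
  Longitude: 5.6032′ = 0.093387°; total 8.0933867
  W → negative

1. -37.716200, -107.976567
2. -61.725122, 36.743556
3. -88.630667, -8.093387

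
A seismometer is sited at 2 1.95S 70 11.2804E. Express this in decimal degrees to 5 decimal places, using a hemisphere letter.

2.03250° S, 70.18801° E

Lat: 1.95′ = 0.032500°; total 2.032500
Longitude: 70 + 11.2804/60 = 70.188007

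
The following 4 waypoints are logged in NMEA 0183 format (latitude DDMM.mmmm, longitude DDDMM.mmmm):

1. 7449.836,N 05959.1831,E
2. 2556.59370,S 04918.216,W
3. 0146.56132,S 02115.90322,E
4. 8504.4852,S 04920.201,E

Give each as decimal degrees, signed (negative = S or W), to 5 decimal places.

Point 1:
  φ: split at 2 digits → 74° and 49.836′; 74 + 49.836/60 = 74.830600
  N → positive
  λ: degrees = first 3 digits = 59, minutes = 59.1831; 59 + 59.1831/60 = 59.986385
  E → positive
Point 2:
  Lat: split at 2 digits → 25° and 56.5937′; 25 + 56.5937/60 = 25.943228
  S → negative
  Longitude: degrees = first 3 digits = 49, minutes = 18.216; 49 + 18.216/60 = 49.303600
  W → negative
Point 3:
  Latitude: split at 2 digits → 01° and 46.56132′; 1 + 46.56132/60 = 1.776022
  S ⇒ negate
  Lon: split at 3 digits → 021° and 15.90322′; 21 + 15.90322/60 = 21.265054
  E ⇒ keep positive
Point 4:
  Lat: split at 2 digits → 85° and 4.4852′; 85 + 4.4852/60 = 85.074753
  hemisphere S, so the sign is −
  Lon: split at 3 digits → 049° and 20.201′; 49 + 20.201/60 = 49.336683
  E ⇒ keep positive

1. 74.83060, 59.98639
2. -25.94323, -49.30360
3. -1.77602, 21.26505
4. -85.07475, 49.33668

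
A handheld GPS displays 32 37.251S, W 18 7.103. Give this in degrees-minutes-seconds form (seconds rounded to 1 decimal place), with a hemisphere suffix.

Latitude: fractional minutes 0.25100 × 60 = 15.060″
Lon: 7.10300′ → 7′ and 0.10300 × 60 = 6.180″

32°37′15.1″ S, 18°07′6.2″ W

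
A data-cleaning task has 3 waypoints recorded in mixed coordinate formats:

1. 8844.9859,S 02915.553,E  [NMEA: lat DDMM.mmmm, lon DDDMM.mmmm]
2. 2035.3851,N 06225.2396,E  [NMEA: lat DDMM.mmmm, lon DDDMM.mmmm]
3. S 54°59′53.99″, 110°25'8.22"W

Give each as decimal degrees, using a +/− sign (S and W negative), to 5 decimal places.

1. -88.74977, 29.25922
2. 20.58975, 62.42066
3. -54.99833, -110.41895

Point 1:
  φ: split at 2 digits → 88° and 44.9859′; 88 + 44.9859/60 = 88.749765
  hemisphere S, so the sign is −
  Longitude: split at 3 digits → 029° and 15.553′; 29 + 15.553/60 = 29.259217
  E ⇒ keep positive
Point 2:
  Lat: degrees = first 2 digits = 20, minutes = 35.3851; 20 + 35.3851/60 = 20.589752
  N ⇒ keep positive
  Lon: degrees = first 3 digits = 62, minutes = 25.2396; 62 + 25.2396/60 = 62.420660
  E → positive
Point 3:
  Latitude: 54 + 59/60 + 53.99/3600 = 54.998331
  S → negative
  Longitude: 110° + 25/60 + 8.22/3600 = 110 + 0.416667 + 0.002283 = 110.418950
  W → negative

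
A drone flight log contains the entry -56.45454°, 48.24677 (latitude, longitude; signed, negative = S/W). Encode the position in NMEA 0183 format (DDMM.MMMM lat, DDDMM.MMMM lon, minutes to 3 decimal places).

5627.272,S / 04814.806,E

Latitude is negative → S; |value| = 56.454540
Latitude: 56° + 0.454540 × 60 = 56° 27.27240′
Lon: fractional part 0.246770 → 14.80620 minutes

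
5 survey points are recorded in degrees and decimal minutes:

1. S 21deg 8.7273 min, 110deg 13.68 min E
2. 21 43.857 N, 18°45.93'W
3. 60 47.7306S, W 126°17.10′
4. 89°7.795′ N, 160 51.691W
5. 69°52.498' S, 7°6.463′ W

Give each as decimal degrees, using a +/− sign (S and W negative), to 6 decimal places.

1. -21.145455, 110.228000
2. 21.730950, -18.765500
3. -60.795510, -126.285000
4. 89.129917, -160.861517
5. -69.874967, -7.107717

Point 1:
  Latitude: 21 + 8.7273/60 = 21.1454550
  S ⇒ negate
  Longitude: 110 + 13.68/60 = 110.2280000
  E ⇒ keep positive
Point 2:
  φ: 43.857′ = 0.730950°; total 21.7309500
  N → positive
  Lon: 45.93′ = 0.765500°; total 18.7655000
  hemisphere W, so the sign is −
Point 3:
  Lat: 47.7306′ = 0.795510°; total 60.7955100
  S → negative
  λ: 126 + 17.1/60 = 126.2850000
  hemisphere W, so the sign is −
Point 4:
  Latitude: 7.795′ = 0.129917°; total 89.1299167
  N → positive
  Lon: 51.691′ = 0.861517°; total 160.8615167
  W ⇒ negate
Point 5:
  φ: 52.498′ = 0.874967°; total 69.8749667
  hemisphere S, so the sign is −
  Longitude: 6.463′ = 0.107717°; total 7.1077167
  W → negative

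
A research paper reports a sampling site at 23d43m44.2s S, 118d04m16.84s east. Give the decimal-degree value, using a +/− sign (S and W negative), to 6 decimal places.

Latitude: 43′ + 44.2″ = 43.73667′; 23 + 43.73667/60 = 23.7289444
S ⇒ negate
Longitude: 118 + 4/60 + 16.84/3600 = 118.0713444
E → positive

-23.728944, 118.071344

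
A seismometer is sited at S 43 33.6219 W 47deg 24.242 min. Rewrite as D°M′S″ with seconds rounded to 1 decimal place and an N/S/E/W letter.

43°33′37.3″ S, 47°24′14.5″ W

φ: fractional minutes 0.62190 × 60 = 37.314″
λ: 24.24200′ → 24′ and 0.24200 × 60 = 14.520″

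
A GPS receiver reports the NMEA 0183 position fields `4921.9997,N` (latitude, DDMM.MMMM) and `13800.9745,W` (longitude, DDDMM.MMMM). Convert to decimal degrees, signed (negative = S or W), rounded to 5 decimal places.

Lat: degrees = first 2 digits = 49, minutes = 21.9997; 49 + 21.9997/60 = 49.366662
N ⇒ keep positive
Lon: split at 3 digits → 138° and 0.9745′; 138 + 0.9745/60 = 138.016242
hemisphere W, so the sign is −

49.36666, -138.01624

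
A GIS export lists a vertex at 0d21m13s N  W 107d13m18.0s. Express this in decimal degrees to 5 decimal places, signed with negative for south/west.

Lat: 0° + 21/60 + 13/3600 = 0 + 0.350000 + 0.003611 = 0.353611
N → positive
Lon: 107 + 13/60 + 18/3600 = 107.221667
W → negative

0.35361, -107.22167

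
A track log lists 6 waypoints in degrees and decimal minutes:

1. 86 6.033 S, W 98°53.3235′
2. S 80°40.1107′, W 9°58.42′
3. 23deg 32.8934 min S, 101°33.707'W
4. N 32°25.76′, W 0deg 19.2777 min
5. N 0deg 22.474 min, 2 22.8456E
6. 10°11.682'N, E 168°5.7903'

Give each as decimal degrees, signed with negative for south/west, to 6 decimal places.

1. -86.100550, -98.888725
2. -80.668512, -9.973667
3. -23.548223, -101.561783
4. 32.429333, -0.321295
5. 0.374567, 2.380760
6. 10.194700, 168.096505

Point 1:
  Latitude: 86 + 6.033/60 = 86.1005500
  S → negative
  Longitude: 98 + 53.3235/60 = 98.8887250
  W → negative
Point 2:
  Lat: 40.1107′ = 0.668512°; total 80.6685117
  S ⇒ negate
  λ: 58.42′ = 0.973667°; total 9.9736667
  W ⇒ negate
Point 3:
  Latitude: 23 + 32.8934/60 = 23.5482233
  hemisphere S, so the sign is −
  λ: 101 + 33.707/60 = 101.5617833
  hemisphere W, so the sign is −
Point 4:
  Latitude: 32 + 25.76/60 = 32.4293333
  N → positive
  Lon: 19.2777′ = 0.321295°; total 0.3212950
  W → negative
Point 5:
  Lat: 22.474′ = 0.374567°; total 0.3745667
  N → positive
  λ: 22.8456′ = 0.380760°; total 2.3807600
  E ⇒ keep positive
Point 6:
  Lat: 10 + 11.682/60 = 10.1947000
  N ⇒ keep positive
  λ: 5.7903′ = 0.096505°; total 168.0965050
  E → positive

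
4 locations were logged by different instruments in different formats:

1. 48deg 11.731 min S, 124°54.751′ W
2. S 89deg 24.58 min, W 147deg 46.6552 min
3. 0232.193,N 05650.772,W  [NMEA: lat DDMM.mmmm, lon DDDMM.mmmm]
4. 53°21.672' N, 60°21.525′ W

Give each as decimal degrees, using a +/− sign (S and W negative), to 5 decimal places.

Point 1:
  Latitude: 11.731′ = 0.195517°; total 48.195517
  hemisphere S, so the sign is −
  λ: 124 + 54.751/60 = 124.912517
  W ⇒ negate
Point 2:
  Latitude: 89 + 24.58/60 = 89.409667
  S → negative
  Longitude: 147 + 46.6552/60 = 147.777587
  W → negative
Point 3:
  φ: degrees = first 2 digits = 2, minutes = 32.193; 2 + 32.193/60 = 2.536550
  N ⇒ keep positive
  λ: degrees = first 3 digits = 56, minutes = 50.772; 56 + 50.772/60 = 56.846200
  hemisphere W, so the sign is −
Point 4:
  φ: 53 + 21.672/60 = 53.361200
  N ⇒ keep positive
  Lon: 21.525′ = 0.358750°; total 60.358750
  hemisphere W, so the sign is −

1. -48.19552, -124.91252
2. -89.40967, -147.77759
3. 2.53655, -56.84620
4. 53.36120, -60.35875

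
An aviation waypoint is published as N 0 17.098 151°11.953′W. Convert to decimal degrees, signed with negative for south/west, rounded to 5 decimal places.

0.28497, -151.19922

Lat: 17.098′ = 0.284967°; total 0.284967
N → positive
Longitude: 11.953′ = 0.199217°; total 151.199217
hemisphere W, so the sign is −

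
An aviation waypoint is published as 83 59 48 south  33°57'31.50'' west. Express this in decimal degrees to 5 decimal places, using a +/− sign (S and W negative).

-83.99667, -33.95875

φ: 83° + 59/60 + 48/3600 = 83 + 0.983333 + 0.013333 = 83.996667
S ⇒ negate
Lon: 57′ + 31.5″ = 57.52500′; 33 + 57.52500/60 = 33.958750
W → negative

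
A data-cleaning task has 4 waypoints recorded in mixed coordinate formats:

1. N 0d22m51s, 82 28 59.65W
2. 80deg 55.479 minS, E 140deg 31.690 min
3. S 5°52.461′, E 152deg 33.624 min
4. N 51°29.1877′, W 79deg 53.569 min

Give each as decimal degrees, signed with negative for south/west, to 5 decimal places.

Point 1:
  Latitude: 0 + 22/60 + 51/3600 = 0.380833
  N → positive
  Lon: 82° + 28/60 + 59.65/3600 = 82 + 0.466667 + 0.016569 = 82.483236
  W ⇒ negate
Point 2:
  φ: 80 + 55.479/60 = 80.924650
  S ⇒ negate
  Longitude: 140 + 31.69/60 = 140.528167
  E → positive
Point 3:
  φ: 52.461′ = 0.874350°; total 5.874350
  hemisphere S, so the sign is −
  Lon: 33.624′ = 0.560400°; total 152.560400
  E → positive
Point 4:
  φ: 51 + 29.1877/60 = 51.486462
  N → positive
  λ: 53.569′ = 0.892817°; total 79.892817
  hemisphere W, so the sign is −

1. 0.38083, -82.48324
2. -80.92465, 140.52817
3. -5.87435, 152.56040
4. 51.48646, -79.89282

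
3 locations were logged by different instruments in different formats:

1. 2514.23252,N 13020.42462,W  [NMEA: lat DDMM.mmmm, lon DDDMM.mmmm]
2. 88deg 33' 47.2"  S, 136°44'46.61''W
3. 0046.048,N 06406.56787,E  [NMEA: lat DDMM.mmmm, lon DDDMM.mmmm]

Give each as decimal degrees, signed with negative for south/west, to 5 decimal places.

1. 25.23721, -130.34041
2. -88.56311, -136.74628
3. 0.76747, 64.10946

Point 1:
  Latitude: split at 2 digits → 25° and 14.23252′; 25 + 14.23252/60 = 25.237209
  N ⇒ keep positive
  λ: split at 3 digits → 130° and 20.42462′; 130 + 20.42462/60 = 130.340410
  hemisphere W, so the sign is −
Point 2:
  φ: 88° + 33/60 + 47.2/3600 = 88 + 0.550000 + 0.013111 = 88.563111
  hemisphere S, so the sign is −
  λ: 44′ + 46.61″ = 44.77683′; 136 + 44.77683/60 = 136.746281
  W ⇒ negate
Point 3:
  φ: split at 2 digits → 00° and 46.048′; 0 + 46.048/60 = 0.767467
  N ⇒ keep positive
  Lon: split at 3 digits → 064° and 6.56787′; 64 + 6.56787/60 = 64.109465
  E ⇒ keep positive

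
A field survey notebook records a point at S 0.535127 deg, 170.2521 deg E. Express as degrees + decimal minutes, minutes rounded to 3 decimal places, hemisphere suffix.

φ: minutes = (0.535127 − 0) × 60 = 32.10762
Lon: fractional part 0.252100 → 15.12600 minutes

0° 32.108′ S, 170° 15.126′ E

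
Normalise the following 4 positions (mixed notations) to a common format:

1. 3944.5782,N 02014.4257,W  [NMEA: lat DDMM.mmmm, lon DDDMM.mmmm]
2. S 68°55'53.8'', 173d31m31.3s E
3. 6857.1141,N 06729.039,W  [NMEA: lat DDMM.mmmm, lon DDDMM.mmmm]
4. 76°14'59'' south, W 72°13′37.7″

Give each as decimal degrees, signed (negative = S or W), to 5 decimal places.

1. 39.74297, -20.24043
2. -68.93161, 173.52536
3. 68.95190, -67.48398
4. -76.24972, -72.22714

Point 1:
  Latitude: degrees = first 2 digits = 39, minutes = 44.5782; 39 + 44.5782/60 = 39.742970
  N → positive
  Lon: split at 3 digits → 020° and 14.4257′; 20 + 14.4257/60 = 20.240428
  hemisphere W, so the sign is −
Point 2:
  Lat: 68° + 55/60 + 53.8/3600 = 68 + 0.916667 + 0.014944 = 68.931611
  hemisphere S, so the sign is −
  Lon: 173 + 31/60 + 31.3/3600 = 173.525361
  E → positive
Point 3:
  Lat: split at 2 digits → 68° and 57.1141′; 68 + 57.1141/60 = 68.951902
  N → positive
  λ: split at 3 digits → 067° and 29.039′; 67 + 29.039/60 = 67.483983
  hemisphere W, so the sign is −
Point 4:
  Latitude: 76 + 14/60 + 59/3600 = 76.249722
  hemisphere S, so the sign is −
  Lon: 72° + 13/60 + 37.7/3600 = 72 + 0.216667 + 0.010472 = 72.227139
  W → negative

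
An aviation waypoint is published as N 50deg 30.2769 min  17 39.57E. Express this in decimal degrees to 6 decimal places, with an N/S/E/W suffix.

Lat: 30.2769′ = 0.504615°; total 50.5046150
Lon: 17 + 39.57/60 = 17.6595000

50.504615° N, 17.659500° E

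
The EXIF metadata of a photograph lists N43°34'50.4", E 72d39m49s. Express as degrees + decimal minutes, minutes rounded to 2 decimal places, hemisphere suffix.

43° 34.84′ N, 72° 39.82′ E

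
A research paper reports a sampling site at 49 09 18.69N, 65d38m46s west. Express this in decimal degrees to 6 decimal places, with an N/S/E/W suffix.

Lat: 49 + 9/60 + 18.69/3600 = 49.1551917
Longitude: 65° + 38/60 + 46/3600 = 65 + 0.633333 + 0.012778 = 65.6461111

49.155192° N, 65.646111° W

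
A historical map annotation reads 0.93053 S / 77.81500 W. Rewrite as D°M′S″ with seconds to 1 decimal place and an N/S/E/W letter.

Latitude: whole degrees 0; 55.83180′ → 55′ and 49.908″
λ: 0.815000 × 60 = 48.90000′ → 48′, remainder × 60 = 54.000″

0°55′49.9″ S, 77°48′54.0″ W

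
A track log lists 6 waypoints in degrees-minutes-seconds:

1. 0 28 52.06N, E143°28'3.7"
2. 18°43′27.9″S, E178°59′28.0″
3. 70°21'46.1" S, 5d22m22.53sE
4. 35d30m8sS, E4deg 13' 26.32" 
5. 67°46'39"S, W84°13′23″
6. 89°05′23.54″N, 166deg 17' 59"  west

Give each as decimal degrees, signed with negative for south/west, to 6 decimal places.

Point 1:
  φ: 0° + 28/60 + 52.06/3600 = 0 + 0.466667 + 0.014461 = 0.4811278
  N → positive
  Lon: 143 + 28/60 + 3.7/3600 = 143.4676944
  E → positive
Point 2:
  Latitude: 18° + 43/60 + 27.9/3600 = 18 + 0.716667 + 0.007750 = 18.7244167
  S → negative
  Longitude: 178 + 59/60 + 28/3600 = 178.9911111
  E ⇒ keep positive
Point 3:
  Latitude: 21′ + 46.1″ = 21.76833′; 70 + 21.76833/60 = 70.3628056
  S ⇒ negate
  Lon: 5 + 22/60 + 22.53/3600 = 5.3729250
  E → positive
Point 4:
  Lat: 30′ + 8″ = 30.13333′; 35 + 30.13333/60 = 35.5022222
  S ⇒ negate
  λ: 13′ + 26.32″ = 13.43867′; 4 + 13.43867/60 = 4.2239778
  E ⇒ keep positive
Point 5:
  Lat: 46′ + 39″ = 46.65000′; 67 + 46.65000/60 = 67.7775000
  hemisphere S, so the sign is −
  Lon: 84° + 13/60 + 23/3600 = 84 + 0.216667 + 0.006389 = 84.2230556
  W ⇒ negate
Point 6:
  Lat: 89° + 5/60 + 23.54/3600 = 89 + 0.083333 + 0.006539 = 89.0898722
  N ⇒ keep positive
  Longitude: 166 + 17/60 + 59/3600 = 166.2997222
  hemisphere W, so the sign is −

1. 0.481128, 143.467694
2. -18.724417, 178.991111
3. -70.362806, 5.372925
4. -35.502222, 4.223978
5. -67.777500, -84.223056
6. 89.089872, -166.299722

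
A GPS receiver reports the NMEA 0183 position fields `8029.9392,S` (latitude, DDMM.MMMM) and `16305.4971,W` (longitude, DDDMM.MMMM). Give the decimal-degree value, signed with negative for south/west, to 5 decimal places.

-80.49899, -163.09162

Latitude: degrees = first 2 digits = 80, minutes = 29.9392; 80 + 29.9392/60 = 80.498987
hemisphere S, so the sign is −
λ: split at 3 digits → 163° and 5.4971′; 163 + 5.4971/60 = 163.091618
W → negative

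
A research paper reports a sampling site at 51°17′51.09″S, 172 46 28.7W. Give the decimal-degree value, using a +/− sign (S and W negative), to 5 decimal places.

-51.29753, -172.77464

Latitude: 51° + 17/60 + 51.09/3600 = 51 + 0.283333 + 0.014192 = 51.297525
S ⇒ negate
Longitude: 172° + 46/60 + 28.7/3600 = 172 + 0.766667 + 0.007972 = 172.774639
hemisphere W, so the sign is −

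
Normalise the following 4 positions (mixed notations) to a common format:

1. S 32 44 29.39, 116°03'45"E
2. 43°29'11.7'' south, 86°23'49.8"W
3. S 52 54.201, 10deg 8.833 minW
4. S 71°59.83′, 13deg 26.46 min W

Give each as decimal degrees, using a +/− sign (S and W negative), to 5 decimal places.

1. -32.74150, 116.06250
2. -43.48658, -86.39717
3. -52.90335, -10.14722
4. -71.99717, -13.44100

Point 1:
  Lat: 32° + 44/60 + 29.39/3600 = 32 + 0.733333 + 0.008164 = 32.741497
  S → negative
  λ: 116° + 3/60 + 45/3600 = 116 + 0.050000 + 0.012500 = 116.062500
  E → positive
Point 2:
  Latitude: 29′ + 11.7″ = 29.19500′; 43 + 29.19500/60 = 43.486583
  hemisphere S, so the sign is −
  Lon: 23′ + 49.8″ = 23.83000′; 86 + 23.83000/60 = 86.397167
  hemisphere W, so the sign is −
Point 3:
  Lat: 52 + 54.201/60 = 52.903350
  hemisphere S, so the sign is −
  Longitude: 10 + 8.833/60 = 10.147217
  hemisphere W, so the sign is −
Point 4:
  Latitude: 71 + 59.83/60 = 71.997167
  hemisphere S, so the sign is −
  Lon: 13 + 26.46/60 = 13.441000
  W ⇒ negate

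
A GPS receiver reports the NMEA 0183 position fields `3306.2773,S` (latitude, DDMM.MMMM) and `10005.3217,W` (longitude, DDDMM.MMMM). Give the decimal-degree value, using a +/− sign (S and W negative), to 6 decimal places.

Lat: split at 2 digits → 33° and 6.2773′; 33 + 6.2773/60 = 33.1046217
S → negative
Lon: degrees = first 3 digits = 100, minutes = 5.3217; 100 + 5.3217/60 = 100.0886950
W → negative

-33.104622, -100.088695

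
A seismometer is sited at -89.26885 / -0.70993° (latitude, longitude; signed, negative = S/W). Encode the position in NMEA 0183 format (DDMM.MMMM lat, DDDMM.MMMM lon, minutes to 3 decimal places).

8916.131,S / 00042.596,W

Latitude is negative → S; |value| = 89.268850
Latitude: minutes = (89.268850 − 89) × 60 = 16.13100
Longitude is negative → W; |value| = 0.709930
Longitude: minutes = (0.709930 − 0) × 60 = 42.59580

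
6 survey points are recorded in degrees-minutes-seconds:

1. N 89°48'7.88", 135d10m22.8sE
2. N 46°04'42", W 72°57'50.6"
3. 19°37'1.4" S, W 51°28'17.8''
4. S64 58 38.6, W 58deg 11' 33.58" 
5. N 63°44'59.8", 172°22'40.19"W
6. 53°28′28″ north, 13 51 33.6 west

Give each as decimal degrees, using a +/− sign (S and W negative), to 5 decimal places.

1. 89.80219, 135.17300
2. 46.07833, -72.96406
3. -19.61706, -51.47161
4. -64.97739, -58.19266
5. 63.74994, -172.37783
6. 53.47444, -13.85933

Point 1:
  Latitude: 89° + 48/60 + 7.88/3600 = 89 + 0.800000 + 0.002189 = 89.802189
  N ⇒ keep positive
  λ: 10′ + 22.8″ = 10.38000′; 135 + 10.38000/60 = 135.173000
  E → positive
Point 2:
  Latitude: 4′ + 42″ = 4.70000′; 46 + 4.70000/60 = 46.078333
  N ⇒ keep positive
  Lon: 72 + 57/60 + 50.6/3600 = 72.964056
  W ⇒ negate
Point 3:
  φ: 37′ + 1.4″ = 37.02333′; 19 + 37.02333/60 = 19.617056
  S → negative
  Longitude: 51° + 28/60 + 17.8/3600 = 51 + 0.466667 + 0.004944 = 51.471611
  W → negative
Point 4:
  Lat: 58′ + 38.6″ = 58.64333′; 64 + 58.64333/60 = 64.977389
  S → negative
  λ: 11′ + 33.58″ = 11.55967′; 58 + 11.55967/60 = 58.192661
  W ⇒ negate
Point 5:
  Lat: 63° + 44/60 + 59.8/3600 = 63 + 0.733333 + 0.016611 = 63.749944
  N → positive
  λ: 172° + 22/60 + 40.19/3600 = 172 + 0.366667 + 0.011164 = 172.377831
  W → negative
Point 6:
  Latitude: 28′ + 28″ = 28.46667′; 53 + 28.46667/60 = 53.474444
  N → positive
  Lon: 13 + 51/60 + 33.6/3600 = 13.859333
  hemisphere W, so the sign is −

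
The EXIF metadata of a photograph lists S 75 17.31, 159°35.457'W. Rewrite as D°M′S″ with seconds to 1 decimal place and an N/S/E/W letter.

Lat: fractional minutes 0.31000 × 60 = 18.600″
λ: 35.45700′ → 35′ and 0.45700 × 60 = 27.420″

75°17′18.6″ S, 159°35′27.4″ W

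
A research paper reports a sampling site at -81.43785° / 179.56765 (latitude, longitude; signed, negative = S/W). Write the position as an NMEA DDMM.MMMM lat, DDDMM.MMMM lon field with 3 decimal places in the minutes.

Latitude is negative → S; |value| = 81.437850
φ: minutes = (81.437850 − 81) × 60 = 26.27100
Longitude: minutes = (179.567650 − 179) × 60 = 34.05900

8126.271,S / 17934.059,E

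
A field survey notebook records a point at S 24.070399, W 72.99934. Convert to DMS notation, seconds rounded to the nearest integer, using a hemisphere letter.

24°04′13″ S, 72°59′58″ W

φ: 0.070399 × 60 = 4.22394′ → 4′, remainder × 60 = 13.44″
λ: whole degrees 72; 59.96040′ → 59′ and 57.62″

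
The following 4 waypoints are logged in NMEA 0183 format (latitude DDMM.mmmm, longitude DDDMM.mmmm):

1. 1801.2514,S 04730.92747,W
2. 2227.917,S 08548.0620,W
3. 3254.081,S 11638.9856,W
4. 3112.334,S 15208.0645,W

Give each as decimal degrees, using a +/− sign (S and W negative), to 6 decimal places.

1. -18.020857, -47.515458
2. -22.465283, -85.801033
3. -32.901350, -116.649760
4. -31.205567, -152.134408

Point 1:
  φ: degrees = first 2 digits = 18, minutes = 1.2514; 18 + 1.2514/60 = 18.0208567
  S ⇒ negate
  Longitude: degrees = first 3 digits = 47, minutes = 30.92747; 47 + 30.92747/60 = 47.5154578
  W → negative
Point 2:
  Latitude: split at 2 digits → 22° and 27.917′; 22 + 27.917/60 = 22.4652833
  hemisphere S, so the sign is −
  λ: degrees = first 3 digits = 85, minutes = 48.062; 85 + 48.062/60 = 85.8010333
  W ⇒ negate
Point 3:
  φ: split at 2 digits → 32° and 54.081′; 32 + 54.081/60 = 32.9013500
  S ⇒ negate
  λ: split at 3 digits → 116° and 38.9856′; 116 + 38.9856/60 = 116.6497600
  W → negative
Point 4:
  Latitude: degrees = first 2 digits = 31, minutes = 12.334; 31 + 12.334/60 = 31.2055667
  S ⇒ negate
  Longitude: degrees = first 3 digits = 152, minutes = 8.0645; 152 + 8.0645/60 = 152.1344083
  W → negative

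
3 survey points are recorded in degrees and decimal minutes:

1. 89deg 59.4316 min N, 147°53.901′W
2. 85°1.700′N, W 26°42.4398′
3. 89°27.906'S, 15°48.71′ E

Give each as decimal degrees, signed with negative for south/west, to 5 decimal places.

Point 1:
  Latitude: 59.4316′ = 0.990527°; total 89.990527
  N ⇒ keep positive
  λ: 53.901′ = 0.898350°; total 147.898350
  W ⇒ negate
Point 2:
  Latitude: 85 + 1.7/60 = 85.028333
  N ⇒ keep positive
  Lon: 42.4398′ = 0.707330°; total 26.707330
  W → negative
Point 3:
  Lat: 27.906′ = 0.465100°; total 89.465100
  S ⇒ negate
  λ: 15 + 48.71/60 = 15.811833
  E ⇒ keep positive

1. 89.99053, -147.89835
2. 85.02833, -26.70733
3. -89.46510, 15.81183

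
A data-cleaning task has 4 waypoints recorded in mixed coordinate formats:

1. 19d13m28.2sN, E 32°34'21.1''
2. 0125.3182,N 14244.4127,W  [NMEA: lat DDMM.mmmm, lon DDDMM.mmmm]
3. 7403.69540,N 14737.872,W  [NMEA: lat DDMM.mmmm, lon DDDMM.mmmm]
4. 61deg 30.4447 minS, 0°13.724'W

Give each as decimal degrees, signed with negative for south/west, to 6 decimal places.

1. 19.224500, 32.572528
2. 1.421970, -142.740212
3. 74.061590, -147.631200
4. -61.507412, -0.228733

Point 1:
  φ: 19° + 13/60 + 28.2/3600 = 19 + 0.216667 + 0.007833 = 19.2245000
  N → positive
  λ: 32° + 34/60 + 21.1/3600 = 32 + 0.566667 + 0.005861 = 32.5725278
  E ⇒ keep positive
Point 2:
  Lat: degrees = first 2 digits = 1, minutes = 25.3182; 1 + 25.3182/60 = 1.4219700
  N ⇒ keep positive
  Longitude: split at 3 digits → 142° and 44.4127′; 142 + 44.4127/60 = 142.7402117
  hemisphere W, so the sign is −
Point 3:
  Lat: degrees = first 2 digits = 74, minutes = 3.6954; 74 + 3.6954/60 = 74.0615900
  N ⇒ keep positive
  Longitude: degrees = first 3 digits = 147, minutes = 37.872; 147 + 37.872/60 = 147.6312000
  W → negative
Point 4:
  Lat: 30.4447′ = 0.507412°; total 61.5074117
  S ⇒ negate
  λ: 13.724′ = 0.228733°; total 0.2287333
  W ⇒ negate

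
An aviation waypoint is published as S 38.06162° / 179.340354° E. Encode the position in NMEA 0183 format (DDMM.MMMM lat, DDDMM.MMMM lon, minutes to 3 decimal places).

3803.697,S / 17920.421,E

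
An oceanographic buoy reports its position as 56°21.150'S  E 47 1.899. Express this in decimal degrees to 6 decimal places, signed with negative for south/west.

-56.352500, 47.031650

Lat: 21.15′ = 0.352500°; total 56.3525000
hemisphere S, so the sign is −
λ: 1.899′ = 0.031650°; total 47.0316500
E → positive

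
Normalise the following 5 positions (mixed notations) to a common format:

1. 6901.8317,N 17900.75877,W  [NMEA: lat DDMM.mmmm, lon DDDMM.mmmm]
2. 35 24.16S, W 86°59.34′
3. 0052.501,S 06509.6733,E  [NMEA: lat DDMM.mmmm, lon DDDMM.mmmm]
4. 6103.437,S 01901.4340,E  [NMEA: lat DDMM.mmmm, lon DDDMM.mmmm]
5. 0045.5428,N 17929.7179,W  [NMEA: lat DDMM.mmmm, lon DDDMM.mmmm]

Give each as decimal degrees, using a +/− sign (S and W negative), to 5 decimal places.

1. 69.03053, -179.01265
2. -35.40267, -86.98900
3. -0.87502, 65.16122
4. -61.05728, 19.02390
5. 0.75905, -179.49530

Point 1:
  Latitude: split at 2 digits → 69° and 1.8317′; 69 + 1.8317/60 = 69.030528
  N → positive
  Longitude: degrees = first 3 digits = 179, minutes = 0.75877; 179 + 0.75877/60 = 179.012646
  hemisphere W, so the sign is −
Point 2:
  Latitude: 24.16′ = 0.402667°; total 35.402667
  S → negative
  λ: 59.34′ = 0.989000°; total 86.989000
  hemisphere W, so the sign is −
Point 3:
  Lat: split at 2 digits → 00° and 52.501′; 0 + 52.501/60 = 0.875017
  S → negative
  λ: degrees = first 3 digits = 65, minutes = 9.6733; 65 + 9.6733/60 = 65.161222
  E ⇒ keep positive
Point 4:
  Lat: degrees = first 2 digits = 61, minutes = 3.437; 61 + 3.437/60 = 61.057283
  S → negative
  Lon: degrees = first 3 digits = 19, minutes = 1.434; 19 + 1.434/60 = 19.023900
  E → positive
Point 5:
  Lat: split at 2 digits → 00° and 45.5428′; 0 + 45.5428/60 = 0.759047
  N ⇒ keep positive
  Longitude: degrees = first 3 digits = 179, minutes = 29.7179; 179 + 29.7179/60 = 179.495298
  W → negative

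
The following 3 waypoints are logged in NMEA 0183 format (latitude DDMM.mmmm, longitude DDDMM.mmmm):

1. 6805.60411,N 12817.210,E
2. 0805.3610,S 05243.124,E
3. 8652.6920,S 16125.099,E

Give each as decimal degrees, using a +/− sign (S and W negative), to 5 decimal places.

1. 68.09340, 128.28683
2. -8.08935, 52.71873
3. -86.87820, 161.41832

Point 1:
  Latitude: degrees = first 2 digits = 68, minutes = 5.60411; 68 + 5.60411/60 = 68.093402
  N ⇒ keep positive
  Lon: split at 3 digits → 128° and 17.21′; 128 + 17.21/60 = 128.286833
  E ⇒ keep positive
Point 2:
  Lat: split at 2 digits → 08° and 5.361′; 8 + 5.361/60 = 8.089350
  S → negative
  Longitude: split at 3 digits → 052° and 43.124′; 52 + 43.124/60 = 52.718733
  E → positive
Point 3:
  Lat: degrees = first 2 digits = 86, minutes = 52.692; 86 + 52.692/60 = 86.878200
  S → negative
  Longitude: split at 3 digits → 161° and 25.099′; 161 + 25.099/60 = 161.418317
  E ⇒ keep positive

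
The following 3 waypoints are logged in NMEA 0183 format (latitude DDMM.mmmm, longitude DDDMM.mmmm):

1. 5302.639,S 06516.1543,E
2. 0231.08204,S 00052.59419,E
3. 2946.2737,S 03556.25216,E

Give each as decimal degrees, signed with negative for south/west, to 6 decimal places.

Point 1:
  Lat: split at 2 digits → 53° and 2.639′; 53 + 2.639/60 = 53.0439833
  hemisphere S, so the sign is −
  λ: split at 3 digits → 065° and 16.1543′; 65 + 16.1543/60 = 65.2692383
  E → positive
Point 2:
  Lat: split at 2 digits → 02° and 31.08204′; 2 + 31.08204/60 = 2.5180340
  S ⇒ negate
  Longitude: degrees = first 3 digits = 0, minutes = 52.59419; 0 + 52.59419/60 = 0.8765698
  E ⇒ keep positive
Point 3:
  Latitude: degrees = first 2 digits = 29, minutes = 46.2737; 29 + 46.2737/60 = 29.7712283
  hemisphere S, so the sign is −
  Lon: split at 3 digits → 035° and 56.25216′; 35 + 56.25216/60 = 35.9375360
  E ⇒ keep positive

1. -53.043983, 65.269238
2. -2.518034, 0.876570
3. -29.771228, 35.937536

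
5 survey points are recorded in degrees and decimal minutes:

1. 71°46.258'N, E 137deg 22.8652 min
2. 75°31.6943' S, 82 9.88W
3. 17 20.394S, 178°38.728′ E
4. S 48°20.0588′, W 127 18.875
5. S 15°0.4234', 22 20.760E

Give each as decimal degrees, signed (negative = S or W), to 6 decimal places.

1. 71.770967, 137.381087
2. -75.528238, -82.164667
3. -17.339900, 178.645467
4. -48.334313, -127.314583
5. -15.007057, 22.346000

Point 1:
  Lat: 71 + 46.258/60 = 71.7709667
  N → positive
  Longitude: 137 + 22.8652/60 = 137.3810867
  E ⇒ keep positive
Point 2:
  Lat: 75 + 31.6943/60 = 75.5282383
  S → negative
  λ: 9.88′ = 0.164667°; total 82.1646667
  hemisphere W, so the sign is −
Point 3:
  φ: 17 + 20.394/60 = 17.3399000
  S ⇒ negate
  Longitude: 38.728′ = 0.645467°; total 178.6454667
  E → positive
Point 4:
  φ: 20.0588′ = 0.334313°; total 48.3343133
  S ⇒ negate
  Lon: 18.875′ = 0.314583°; total 127.3145833
  W → negative
Point 5:
  Lat: 15 + 0.4234/60 = 15.0070567
  S ⇒ negate
  Lon: 22 + 20.76/60 = 22.3460000
  E ⇒ keep positive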